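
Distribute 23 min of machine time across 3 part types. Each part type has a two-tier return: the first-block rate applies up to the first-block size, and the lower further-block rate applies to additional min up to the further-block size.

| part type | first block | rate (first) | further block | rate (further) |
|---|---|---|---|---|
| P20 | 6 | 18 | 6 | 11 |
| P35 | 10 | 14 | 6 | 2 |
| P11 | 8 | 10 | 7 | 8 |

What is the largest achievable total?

Order all 6 blocks by rate: P20/first 18 > P35/first 14 > P20/second 11 > P11/first 10 > P11/second 8 > P35/second 2.
P20/first (18): +6 ; 17 left.
P35/first (14): +10 ; 7 left.
Fill P20 second block (6 at 11) ; 1 left.
1 remain; put them into P11 first at 10.
Total = 18×6 + 14×10 + 11×6 + 10×1 = 324.

324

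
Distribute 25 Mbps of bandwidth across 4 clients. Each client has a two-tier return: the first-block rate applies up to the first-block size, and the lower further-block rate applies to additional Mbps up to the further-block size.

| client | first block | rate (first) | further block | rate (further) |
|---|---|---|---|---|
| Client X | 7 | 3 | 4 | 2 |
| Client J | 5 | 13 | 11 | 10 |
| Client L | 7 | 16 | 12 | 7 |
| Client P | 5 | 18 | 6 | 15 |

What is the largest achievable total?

Rank every tier by rate: Client P/first 18 > Client L/first 16 > Client P/second 15 > Client J/first 13 > Client J/second 10 > Client L/second 7 > Client X/first 3 > Client X/second 2.
Client P first at 18: fill all 5 — 20 left.
Fill Client L first block (7 at 16) — 13 left.
Fill Client P second block (6 at 15) — 7 left.
Fill Client J first block (5 at 13) — 2 left.
Client J/second: +2 of 11 at 10; pool empty.
Total = 18×5 + 16×7 + 15×6 + 13×5 + 10×2 = 377.

377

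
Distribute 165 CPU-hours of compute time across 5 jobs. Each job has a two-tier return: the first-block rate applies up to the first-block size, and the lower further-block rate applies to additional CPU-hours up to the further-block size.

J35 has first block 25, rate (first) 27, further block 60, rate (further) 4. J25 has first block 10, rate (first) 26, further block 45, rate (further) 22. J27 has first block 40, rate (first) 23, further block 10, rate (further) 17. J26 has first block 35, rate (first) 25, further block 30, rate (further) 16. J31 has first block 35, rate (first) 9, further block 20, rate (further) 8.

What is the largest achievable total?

Treat each block as its own option and order by rate: J35/tier1 27 > J25/tier1 26 > J26/tier1 25 > J27/tier1 23 > J25/tier2 22 > J27/tier2 17 > J26/tier2 16 > J31/tier1 9 > J31/tier2 8 > J35/tier2 4.
Fill J35 tier1 block (25 at 27) → 140 left.
Fill J25 tier1 block (10 at 26) → 130 left.
J26/tier1 (25): +35 → 95 left.
J27 tier1 at 23: fill all 40 → 55 left.
Fill J25 tier2 block (45 at 22) → 10 left.
J27 tier2 at 17: fill all 10 → 0 left.
Total = 27×25 + 26×10 + 25×35 + 23×40 + 22×45 + 17×10 = 3890.

3890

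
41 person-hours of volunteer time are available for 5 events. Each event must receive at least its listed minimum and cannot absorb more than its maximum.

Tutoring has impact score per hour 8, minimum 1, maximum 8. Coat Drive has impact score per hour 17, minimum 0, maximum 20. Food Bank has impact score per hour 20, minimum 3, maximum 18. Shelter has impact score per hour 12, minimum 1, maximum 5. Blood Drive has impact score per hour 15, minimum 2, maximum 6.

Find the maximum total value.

733

Meeting every minimum uses 1+0+3+1+2 = 7 person-hours, leaving 34.
Rank by impact score per hour: Food Bank 20 > Coat Drive 17 > Blood Drive 15 > Shelter 12 > Tutoring 8.
Food Bank takes 15 more to reach its cap of 18 — 19 left.
Coat Drive has room for 20 more but only 19 remain, so it gets 19.
Total = 8×1 + 17×19 + 20×18 + 12×1 + 15×2 = 733.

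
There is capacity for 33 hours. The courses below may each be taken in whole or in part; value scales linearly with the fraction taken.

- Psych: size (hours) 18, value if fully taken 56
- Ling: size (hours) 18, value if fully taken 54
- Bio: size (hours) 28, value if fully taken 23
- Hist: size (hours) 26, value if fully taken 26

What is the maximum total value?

101

Sort by value density: Psych 56/18≈3.11, Ling 54/18≈3, Hist 26/26≈1, Bio 23/28≈0.821.
Take all of Psych (18 hours, value 56) ; 15 hours left.
15 hours left: a 15/18 share of Ling gives 54×15/18 = 45.
Total value = 101.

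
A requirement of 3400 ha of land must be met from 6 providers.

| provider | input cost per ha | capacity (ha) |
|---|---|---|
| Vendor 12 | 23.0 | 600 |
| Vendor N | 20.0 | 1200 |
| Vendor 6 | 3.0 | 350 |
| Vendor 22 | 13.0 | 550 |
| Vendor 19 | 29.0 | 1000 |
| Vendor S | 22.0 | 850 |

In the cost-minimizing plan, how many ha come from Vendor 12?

Use providers in increasing cost order.
Vendor 6 (3.0): use full 350 → 3050 ha to go.
Vendor 22 at 13.0: take all 550 ha → 2500 still needed.
Vendor N at 20.0: take all 1200 ha → 1300 still needed.
Vendor S at 22.0: take all 850 ha → 450 still needed.
Take 450 from Vendor 12 at 23.0 to finish.
Vendor 19: unused.

450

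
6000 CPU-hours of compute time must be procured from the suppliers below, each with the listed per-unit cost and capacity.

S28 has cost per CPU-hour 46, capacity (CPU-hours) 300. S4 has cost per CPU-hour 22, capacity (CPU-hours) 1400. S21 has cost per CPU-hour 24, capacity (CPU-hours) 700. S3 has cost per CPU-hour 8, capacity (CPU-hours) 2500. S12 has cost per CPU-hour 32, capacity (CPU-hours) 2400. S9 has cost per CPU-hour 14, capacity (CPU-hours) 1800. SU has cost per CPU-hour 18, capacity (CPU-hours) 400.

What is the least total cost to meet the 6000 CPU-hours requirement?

81000

Use suppliers in increasing cost order.
Take 2500 from S3 at 8 ; need 3500 more.
S9 at 14: take all 1800 CPU-hours ; 1700 still needed.
Take 400 from SU at 18 ; need 1300 more.
Take 1300 from S4 at 22 to finish.
S21, S12, S28: unused.
Cost = 2500×8 + 1800×14 + 400×18 + 1300×22 = 81000.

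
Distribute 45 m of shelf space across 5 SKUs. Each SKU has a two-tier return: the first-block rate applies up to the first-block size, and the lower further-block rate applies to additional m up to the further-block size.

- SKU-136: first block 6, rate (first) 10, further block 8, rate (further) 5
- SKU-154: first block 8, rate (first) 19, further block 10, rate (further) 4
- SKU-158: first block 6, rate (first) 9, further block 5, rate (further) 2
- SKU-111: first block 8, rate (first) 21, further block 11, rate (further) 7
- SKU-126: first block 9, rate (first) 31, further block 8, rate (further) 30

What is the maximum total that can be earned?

Treat each block as its own option and order by rate: SKU-126/first 31 > SKU-126/second 30 > SKU-111/first 21 > SKU-154/first 19 > SKU-136/first 10 > SKU-158/first 9 > SKU-111/second 7 > SKU-136/second 5 > SKU-154/second 4 > SKU-158/second 2.
SKU-126/first (31): +9 ; 36 left.
Fill SKU-126 second block (8 at 30) ; 28 left.
SKU-111/first (21): +8 ; 20 left.
SKU-154/first (19): +8 ; 12 left.
Fill SKU-136 first block (6 at 10) ; 6 left.
SKU-158 first at 9: fill all 6 ; 0 left.
Total = 31×9 + 30×8 + 21×8 + 19×8 + 10×6 + 9×6 = 953.

953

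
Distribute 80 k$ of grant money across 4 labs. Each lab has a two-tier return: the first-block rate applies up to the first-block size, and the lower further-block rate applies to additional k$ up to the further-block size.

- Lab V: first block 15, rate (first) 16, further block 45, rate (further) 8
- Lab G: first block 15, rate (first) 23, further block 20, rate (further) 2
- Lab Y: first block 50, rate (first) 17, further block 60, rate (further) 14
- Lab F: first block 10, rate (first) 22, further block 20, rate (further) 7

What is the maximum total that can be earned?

Rank every tier by rate: Lab G/first 23 > Lab F/first 22 > Lab Y/first 17 > Lab V/first 16 > Lab Y/second 14 > Lab V/second 8 > Lab F/second 7 > Lab G/second 2.
Fill Lab G first block (15 at 23) ; 65 left.
Fill Lab F first block (10 at 22) ; 55 left.
Fill Lab Y first block (50 at 17) ; 5 left.
Lab V first at 16: only 5 left, fill 5.
Total = 23×15 + 22×10 + 17×50 + 16×5 = 1495.

1495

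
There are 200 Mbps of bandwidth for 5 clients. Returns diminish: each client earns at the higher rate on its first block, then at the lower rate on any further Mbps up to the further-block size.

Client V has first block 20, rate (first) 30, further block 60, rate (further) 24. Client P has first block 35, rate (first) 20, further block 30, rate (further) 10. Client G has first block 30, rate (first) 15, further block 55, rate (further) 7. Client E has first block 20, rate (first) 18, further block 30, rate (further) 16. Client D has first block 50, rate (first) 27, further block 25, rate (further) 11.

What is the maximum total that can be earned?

4690

Order all 10 blocks by rate: Client V/first 30 > Client D/first 27 > Client V/second 24 > Client P/first 20 > Client E/first 18 > Client E/second 16 > Client G/first 15 > Client D/second 11 > Client P/second 10 > Client G/second 7.
Fill Client V first block (20 at 30) → 180 left.
Client D first at 27: fill all 50 → 130 left.
Client V/second (24): +60 → 70 left.
Fill Client P first block (35 at 20) → 35 left.
Fill Client E first block (20 at 18) → 15 left.
Client E/second: +15 of 30 at 16; pool empty.
Total = 30×20 + 27×50 + 24×60 + 20×35 + 18×20 + 16×15 = 4690.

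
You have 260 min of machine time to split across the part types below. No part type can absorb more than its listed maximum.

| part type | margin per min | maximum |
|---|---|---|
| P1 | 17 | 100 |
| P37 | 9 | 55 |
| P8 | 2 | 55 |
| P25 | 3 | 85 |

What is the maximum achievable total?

Rank by margin per min: P1 17 > P37 9 > P25 3 > P8 2.
Give P1 100 to hit its cap of 100 ; 160 left.
Give P37 55 to hit its cap of 55 ; 105 left.
Give P25 85 to hit its cap of 85 ; 20 left.
P8: +20 (room for 55) → 20. Pool exhausted.
Total = 17×100 + 9×55 + 2×20 + 3×85 = 2490.

2490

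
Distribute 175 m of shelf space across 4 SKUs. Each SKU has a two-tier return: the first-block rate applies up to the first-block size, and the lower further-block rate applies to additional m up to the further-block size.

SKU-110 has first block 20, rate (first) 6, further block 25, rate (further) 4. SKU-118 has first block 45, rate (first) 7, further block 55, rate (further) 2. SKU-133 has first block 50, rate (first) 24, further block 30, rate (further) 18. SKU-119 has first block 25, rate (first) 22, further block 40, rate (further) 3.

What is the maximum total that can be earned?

2745

Rank every tier by rate: SKU-133/tier1 24 > SKU-119/tier1 22 > SKU-133/tier2 18 > SKU-118/tier1 7 > SKU-110/tier1 6 > SKU-110/tier2 4 > SKU-119/tier2 3 > SKU-118/tier2 2.
Fill SKU-133 tier1 block (50 at 24) → 125 left.
SKU-119/tier1 (22): +25 → 100 left.
Fill SKU-133 tier2 block (30 at 18) → 70 left.
SKU-118 tier1 at 7: fill all 45 → 25 left.
SKU-110 tier1 at 6: fill all 20 → 5 left.
SKU-110 tier2 at 4: only 5 left, fill 5.
Total = 24×50 + 22×25 + 18×30 + 7×45 + 6×20 + 4×5 = 2745.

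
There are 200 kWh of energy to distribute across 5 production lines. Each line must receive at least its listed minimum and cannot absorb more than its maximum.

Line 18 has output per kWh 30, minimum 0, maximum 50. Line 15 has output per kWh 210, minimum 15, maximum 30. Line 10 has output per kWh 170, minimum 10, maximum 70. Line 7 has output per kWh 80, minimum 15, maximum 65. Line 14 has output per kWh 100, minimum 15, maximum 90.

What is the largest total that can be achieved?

27900

Meeting every minimum uses 0+15+10+15+15 = 55 kWh, leaving 145.
Highest output per kWh first: Line 15 210 > Line 10 170 > Line 14 100 > Line 7 80 > Line 18 30.
Give Line 15 15 more to hit its cap of 30 → 130 left.
Line 10: +60 to 70 (cap) → 70 left.
Only 70 left; Line 14 takes them to reach 85.
Total = 210×30 + 170×70 + 80×15 + 100×85 = 27900.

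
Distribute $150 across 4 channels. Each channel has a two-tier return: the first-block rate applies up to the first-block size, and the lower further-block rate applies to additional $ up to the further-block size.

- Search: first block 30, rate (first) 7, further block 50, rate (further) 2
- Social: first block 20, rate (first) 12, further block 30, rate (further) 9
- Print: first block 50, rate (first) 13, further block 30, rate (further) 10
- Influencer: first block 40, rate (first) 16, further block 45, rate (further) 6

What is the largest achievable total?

Order all 8 blocks by rate: Influencer/first 16 > Print/first 13 > Social/first 12 > Print/second 10 > Social/second 9 > Search/first 7 > Influencer/second 6 > Search/second 2.
Influencer/first (16): +40 ; 110 left.
Print/first (13): +50 ; 60 left.
Social/first (12): +20 ; 40 left.
Print/second (10): +30 ; 10 left.
Social/second: +10 of 30 at 9; pool empty.
Total = 16×40 + 13×50 + 12×20 + 10×30 + 9×10 = 1920.

1920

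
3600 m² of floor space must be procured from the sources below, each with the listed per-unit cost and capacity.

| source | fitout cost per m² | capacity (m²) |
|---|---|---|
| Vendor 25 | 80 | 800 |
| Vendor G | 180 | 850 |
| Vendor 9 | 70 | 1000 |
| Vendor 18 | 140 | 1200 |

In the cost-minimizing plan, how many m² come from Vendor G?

600

Cheapest first:
Vendor 9 (70): use full 1000 → 2600 m² to go.
Vendor 25 (80): use full 800 → 1800 m² to go.
Vendor 18 at 140: take all 1200 m² → 600 still needed.
Vendor G (180): take the remaining 600 → done.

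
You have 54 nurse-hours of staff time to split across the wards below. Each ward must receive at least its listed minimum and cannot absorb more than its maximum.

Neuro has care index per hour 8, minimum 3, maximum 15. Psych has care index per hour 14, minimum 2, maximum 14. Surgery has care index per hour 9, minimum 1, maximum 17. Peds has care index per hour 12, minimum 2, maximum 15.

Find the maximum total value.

593

Meeting every minimum uses 3+2+1+2 = 8 nurse-hours, leaving 46.
Rank by care index per hour: Psych 14 > Peds 12 > Surgery 9 > Neuro 8.
Psych takes 12 more to reach its cap of 14 → 34 left.
Peds: +13 to 15 (cap) → 21 left.
Surgery: +16 to 17 (cap) → 5 left.
Neuro has room for 12 more but only 5 remain, so it gets 8.
Total = 8×8 + 14×14 + 9×17 + 12×15 = 593.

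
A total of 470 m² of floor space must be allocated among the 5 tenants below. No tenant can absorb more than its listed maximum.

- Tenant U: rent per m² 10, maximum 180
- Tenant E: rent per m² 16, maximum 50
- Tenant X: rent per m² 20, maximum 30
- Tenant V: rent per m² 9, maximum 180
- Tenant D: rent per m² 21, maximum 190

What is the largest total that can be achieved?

Order the tenants by rent per m²: Tenant D 21 > Tenant X 20 > Tenant E 16 > Tenant U 10 > Tenant V 9.
Tenant D takes 190 to reach its cap of 190 → 280 left.
Give Tenant X 30 to hit its cap of 30 → 250 left.
Tenant E: +50 to 50 (cap) → 200 left.
Tenant U takes 180 to reach its cap of 180 → 20 left.
Tenant V: +20 (room for 180) → 20. Pool exhausted.
Total = 10×180 + 16×50 + 20×30 + 9×20 + 21×190 = 7370.

7370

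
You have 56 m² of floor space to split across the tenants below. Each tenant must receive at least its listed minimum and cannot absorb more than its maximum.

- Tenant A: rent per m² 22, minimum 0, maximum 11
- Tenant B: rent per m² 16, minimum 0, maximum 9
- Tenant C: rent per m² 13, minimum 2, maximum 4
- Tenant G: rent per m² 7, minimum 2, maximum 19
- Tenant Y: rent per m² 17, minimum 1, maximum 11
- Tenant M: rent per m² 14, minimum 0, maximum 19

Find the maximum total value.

Meeting every minimum uses 0+0+2+2+1+0 = 5 m², leaving 51.
Rank by rent per m²: Tenant A 22 > Tenant Y 17 > Tenant B 16 > Tenant M 14 > Tenant C 13 > Tenant G 7.
Tenant A: +11 to 11 (cap) ; 40 left.
Tenant Y: +10 to 11 (cap) ; 30 left.
Tenant B takes 9 more to reach its cap of 9 ; 21 left.
Tenant M takes 19 more to reach its cap of 19 ; 2 left.
Give Tenant C 2 more to hit its cap of 4 ; 0 left.
Total = 22×11 + 16×9 + 13×4 + 7×2 + 17×11 + 14×19 = 905.

905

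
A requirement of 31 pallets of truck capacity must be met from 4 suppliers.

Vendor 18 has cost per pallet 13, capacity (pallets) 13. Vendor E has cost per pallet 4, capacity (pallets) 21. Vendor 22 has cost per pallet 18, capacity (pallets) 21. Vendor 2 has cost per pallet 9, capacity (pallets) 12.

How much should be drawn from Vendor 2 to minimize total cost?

10

Cheapest first:
Vendor E (4): use full 21 ; 10 pallets to go.
Vendor 2 at 9: take 10 of its 12 ; requirement met.
Vendor 18, Vendor 22: unused.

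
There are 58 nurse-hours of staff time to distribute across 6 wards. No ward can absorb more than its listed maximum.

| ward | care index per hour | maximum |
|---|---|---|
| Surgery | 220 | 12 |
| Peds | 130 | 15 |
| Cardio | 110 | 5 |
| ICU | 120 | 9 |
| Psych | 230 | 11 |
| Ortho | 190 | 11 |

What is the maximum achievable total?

Rank by care index per hour: Psych 230 > Surgery 220 > Ortho 190 > Peds 130 > ICU 120 > Cardio 110.
Give Psych 11 to hit its cap of 11 — 47 left.
Surgery takes 12 to reach its cap of 12 — 35 left.
Ortho: +11 to 11 (cap) — 24 left.
Give Peds 15 to hit its cap of 15 — 9 left.
ICU: +9 to 9 (cap) — 0 left.
Total = 220×12 + 130×15 + 120×9 + 230×11 + 190×11 = 10290.

10290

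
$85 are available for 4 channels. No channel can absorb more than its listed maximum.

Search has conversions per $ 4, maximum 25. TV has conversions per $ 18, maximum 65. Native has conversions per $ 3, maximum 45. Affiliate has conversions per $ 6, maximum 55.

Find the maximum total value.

1290

Order the channels by conversions per $: TV 18 > Affiliate 6 > Search 4 > Native 3.
TV: +65 to 65 (cap) — 20 left.
Affiliate: +20 (room for 55) → 20. Pool exhausted.
Total = 18×65 + 6×20 = 1290.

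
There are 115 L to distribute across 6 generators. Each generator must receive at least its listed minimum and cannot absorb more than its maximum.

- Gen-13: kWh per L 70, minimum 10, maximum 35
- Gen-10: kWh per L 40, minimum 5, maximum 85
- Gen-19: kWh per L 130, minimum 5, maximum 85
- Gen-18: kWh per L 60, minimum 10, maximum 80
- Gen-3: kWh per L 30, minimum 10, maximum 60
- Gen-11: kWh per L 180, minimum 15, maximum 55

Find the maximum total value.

14950

Meeting every minimum uses 10+5+5+10+10+15 = 55 L, leaving 60.
Rank by kWh per L: Gen-11 180 > Gen-19 130 > Gen-13 70 > Gen-18 60 > Gen-10 40 > Gen-3 30.
Gen-11 takes 40 more to reach its cap of 55 ; 20 left.
Only 20 left; Gen-19 takes them to reach 25.
Total = 70×10 + 40×5 + 130×25 + 60×10 + 30×10 + 180×55 = 14950.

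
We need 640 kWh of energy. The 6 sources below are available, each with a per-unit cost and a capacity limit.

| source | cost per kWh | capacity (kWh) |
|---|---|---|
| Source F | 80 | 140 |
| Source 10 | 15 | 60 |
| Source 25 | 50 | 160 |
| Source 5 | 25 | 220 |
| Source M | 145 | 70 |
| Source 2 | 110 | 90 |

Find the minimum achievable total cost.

Cheapest first:
Take 60 from Source 10 at 15 — need 580 more.
Source 5 at 25: take all 220 kWh — 360 still needed.
Source 25 (50): use full 160 — 200 kWh to go.
Source F at 80: take all 140 kWh — 60 still needed.
Take 60 from Source 2 at 110 to finish.
Source M: unused.
Cost = 60×15 + 220×25 + 160×50 + 140×80 + 60×110 = 32200.

32200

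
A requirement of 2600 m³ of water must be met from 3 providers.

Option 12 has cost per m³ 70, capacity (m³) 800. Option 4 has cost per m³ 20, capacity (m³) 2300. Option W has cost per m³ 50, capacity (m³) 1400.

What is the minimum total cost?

Use providers in increasing cost order.
Take 2300 from Option 4 at 20 ; need 300 more.
Take 300 from Option W at 50 to finish.
Option 12: unused.
Cost = 2300×20 + 300×50 = 61000.

61000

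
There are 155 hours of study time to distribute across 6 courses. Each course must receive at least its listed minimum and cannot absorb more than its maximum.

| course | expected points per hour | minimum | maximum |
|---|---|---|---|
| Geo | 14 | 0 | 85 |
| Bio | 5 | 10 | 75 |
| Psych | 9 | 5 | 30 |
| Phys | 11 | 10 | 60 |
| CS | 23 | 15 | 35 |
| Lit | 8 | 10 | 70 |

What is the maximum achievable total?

2280

Meeting every minimum uses 0+10+5+10+15+10 = 50 hours, leaving 105.
Rank by expected points per hour: CS 23 > Geo 14 > Phys 11 > Psych 9 > Lit 8 > Bio 5.
Give CS 20 more to hit its cap of 35 — 85 left.
Give Geo 85 more to hit its cap of 85 — 0 left.
Total = 14×85 + 5×10 + 9×5 + 11×10 + 23×35 + 8×10 = 2280.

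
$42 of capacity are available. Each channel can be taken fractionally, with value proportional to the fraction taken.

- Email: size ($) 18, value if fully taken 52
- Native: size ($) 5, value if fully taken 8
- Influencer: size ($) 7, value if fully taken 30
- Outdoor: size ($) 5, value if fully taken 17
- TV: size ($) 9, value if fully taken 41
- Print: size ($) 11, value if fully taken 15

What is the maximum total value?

144.8

Rank by value-to-size ratio: TV 41/9≈4.56, Influencer 30/7≈4.29, Outdoor 17/5≈3.4, Email 52/18≈2.89, Native 8/5≈1.6, Print 15/11≈1.36.
TV: take in full, 9 $ for value 41 → 33 left.
Influencer: take in full, 7 $ for value 30 → 26 left.
Outdoor: take in full, 5 $ for value 17 → 21 left.
All 18 $ of Email fit (value 52) → 3 remain.
Only 3 $ remain; take 3/5 of Native for value 8×3/5 = 4.8.
Total value = 144.8.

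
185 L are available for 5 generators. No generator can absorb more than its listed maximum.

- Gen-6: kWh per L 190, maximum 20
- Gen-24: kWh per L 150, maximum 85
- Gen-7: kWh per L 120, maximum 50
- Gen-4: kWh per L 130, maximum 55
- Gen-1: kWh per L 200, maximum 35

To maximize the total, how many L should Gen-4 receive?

Rank by kWh per L: Gen-1 200 > Gen-6 190 > Gen-24 150 > Gen-4 130 > Gen-7 120.
Gen-1 takes 35 to reach its cap of 35 ; 150 left.
Give Gen-6 20 to hit its cap of 20 ; 130 left.
Give Gen-24 85 to hit its cap of 85 ; 45 left.
Gen-4 has room for 55 but only 45 remain, so it gets 45.

45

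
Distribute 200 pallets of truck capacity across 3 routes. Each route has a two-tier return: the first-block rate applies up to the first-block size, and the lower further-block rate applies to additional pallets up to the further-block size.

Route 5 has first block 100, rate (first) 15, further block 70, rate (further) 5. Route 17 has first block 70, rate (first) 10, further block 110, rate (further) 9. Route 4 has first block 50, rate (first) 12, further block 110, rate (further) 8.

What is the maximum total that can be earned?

2600

Order all 6 blocks by rate: Route 5/first 15 > Route 4/first 12 > Route 17/first 10 > Route 17/second 9 > Route 4/second 8 > Route 5/second 5.
Fill Route 5 first block (100 at 15) → 100 left.
Fill Route 4 first block (50 at 12) → 50 left.
50 remain; put them into Route 17 first at 10.
Total = 15×100 + 12×50 + 10×50 = 2600.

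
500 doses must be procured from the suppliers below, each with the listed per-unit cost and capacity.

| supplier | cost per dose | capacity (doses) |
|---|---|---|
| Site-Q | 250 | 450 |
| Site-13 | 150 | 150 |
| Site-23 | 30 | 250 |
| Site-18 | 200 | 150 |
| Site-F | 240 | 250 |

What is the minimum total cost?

Cheapest first:
Site-23 (30): use full 250 ; 250 doses to go.
Site-13 (150): use full 150 ; 100 doses to go.
Site-18 (200): take the remaining 100 ; done.
Site-F, Site-Q: unused.
Cost = 250×30 + 150×150 + 100×200 = 50000.

50000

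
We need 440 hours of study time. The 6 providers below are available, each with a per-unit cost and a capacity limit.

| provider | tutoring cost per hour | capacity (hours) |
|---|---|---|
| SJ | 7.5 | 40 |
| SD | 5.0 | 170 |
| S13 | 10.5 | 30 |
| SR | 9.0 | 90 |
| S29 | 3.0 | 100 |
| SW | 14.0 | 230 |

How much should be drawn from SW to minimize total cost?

10

Use providers in increasing cost order.
Take 100 from S29 at 3.0 — need 340 more.
SD at 5.0: take all 170 hours — 170 still needed.
SJ at 7.5: take all 40 hours — 130 still needed.
SR at 9.0: take all 90 hours — 40 still needed.
Take 30 from S13 at 10.5 — need 10 more.
SW (14.0): take the remaining 10 — done.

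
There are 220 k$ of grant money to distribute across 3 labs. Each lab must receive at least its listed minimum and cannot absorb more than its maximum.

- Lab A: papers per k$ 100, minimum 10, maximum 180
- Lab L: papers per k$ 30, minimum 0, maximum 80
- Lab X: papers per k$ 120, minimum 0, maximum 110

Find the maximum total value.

Meeting every minimum uses 10+0+0 = 10 k$, leaving 210.
Highest papers per k$ first: Lab X 120 > Lab A 100 > Lab L 30.
Lab X: +110 to 110 (cap) → 100 left.
Lab A: +100 (room for 170) → 110. Pool exhausted.
Total = 100×110 + 120×110 = 24200.

24200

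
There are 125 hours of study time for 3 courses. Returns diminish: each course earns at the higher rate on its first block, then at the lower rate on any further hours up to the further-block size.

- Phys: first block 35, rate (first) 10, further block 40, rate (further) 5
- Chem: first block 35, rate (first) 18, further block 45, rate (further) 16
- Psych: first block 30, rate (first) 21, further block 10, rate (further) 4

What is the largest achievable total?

Rank every tier by rate: Psych/tier1 21 > Chem/tier1 18 > Chem/tier2 16 > Phys/tier1 10 > Phys/tier2 5 > Psych/tier2 4.
Psych/tier1 (21): +30 — 95 left.
Fill Chem tier1 block (35 at 18) — 60 left.
Fill Chem tier2 block (45 at 16) — 15 left.
15 remain; put them into Phys tier1 at 10.
Total = 21×30 + 18×35 + 16×45 + 10×15 = 2130.

2130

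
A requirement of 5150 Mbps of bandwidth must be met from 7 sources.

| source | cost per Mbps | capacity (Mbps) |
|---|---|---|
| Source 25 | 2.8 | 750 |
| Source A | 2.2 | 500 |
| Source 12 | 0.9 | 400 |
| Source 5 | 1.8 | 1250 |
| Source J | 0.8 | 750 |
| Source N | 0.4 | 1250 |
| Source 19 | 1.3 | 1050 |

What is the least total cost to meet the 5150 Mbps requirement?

6065

Fill from the cheapest source first.
Source N at 0.4: take all 1250 Mbps ; 3900 still needed.
Take 750 from Source J at 0.8 ; need 3150 more.
Source 12 at 0.9: take all 400 Mbps ; 2750 still needed.
Source 19 at 1.3: take all 1050 Mbps ; 1700 still needed.
Source 5 at 1.8: take all 1250 Mbps ; 450 still needed.
Take 450 from Source A at 2.2 to finish.
Source 25: unused.
Cost = 1250×0.4 + 750×0.8 + 400×0.9 + 1050×1.3 + 1250×1.8 + 450×2.2 = 6065.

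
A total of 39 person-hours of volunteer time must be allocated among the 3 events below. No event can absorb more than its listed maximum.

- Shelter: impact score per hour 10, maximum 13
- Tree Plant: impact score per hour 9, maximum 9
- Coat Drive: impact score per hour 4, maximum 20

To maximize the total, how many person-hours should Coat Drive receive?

17

Order the events by impact score per hour: Shelter 10 > Tree Plant 9 > Coat Drive 4.
Shelter: +13 to 13 (cap) ; 26 left.
Give Tree Plant 9 to hit its cap of 9 ; 17 left.
Coat Drive has room for 20 but only 17 remain, so it gets 17.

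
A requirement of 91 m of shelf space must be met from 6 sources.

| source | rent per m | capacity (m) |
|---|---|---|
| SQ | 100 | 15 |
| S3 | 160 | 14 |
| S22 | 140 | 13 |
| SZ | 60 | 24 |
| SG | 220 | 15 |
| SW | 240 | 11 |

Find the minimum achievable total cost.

12700

Cheapest first:
SZ at 60: take all 24 m ; 67 still needed.
SQ at 100: take all 15 m ; 52 still needed.
Take 13 from S22 at 140 ; need 39 more.
S3 (160): use full 14 ; 25 m to go.
Take 15 from SG at 220 ; need 10 more.
SW at 240: take 10 of its 11 ; requirement met.
Cost = 24×60 + 15×100 + 13×140 + 14×160 + 15×220 + 10×240 = 12700.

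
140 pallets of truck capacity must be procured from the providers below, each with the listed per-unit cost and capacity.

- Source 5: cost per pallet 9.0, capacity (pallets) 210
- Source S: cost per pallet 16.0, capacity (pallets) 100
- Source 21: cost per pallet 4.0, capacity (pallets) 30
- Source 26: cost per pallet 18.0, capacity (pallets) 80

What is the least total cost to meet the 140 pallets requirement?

1110

Cheapest first:
Source 21 at 4.0: take all 30 pallets ; 110 still needed.
Source 5 at 9.0: take 110 of its 210 ; requirement met.
Source S, Source 26: unused.
Cost = 30×4.0 + 110×9.0 = 1110.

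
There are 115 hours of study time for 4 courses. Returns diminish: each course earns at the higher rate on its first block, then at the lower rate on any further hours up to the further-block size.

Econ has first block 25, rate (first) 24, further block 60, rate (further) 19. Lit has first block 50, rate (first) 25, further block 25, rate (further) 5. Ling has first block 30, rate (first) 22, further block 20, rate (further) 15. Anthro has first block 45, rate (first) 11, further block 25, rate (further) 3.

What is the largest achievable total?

Rank every tier by rate: Lit/first 25 > Econ/first 24 > Ling/first 22 > Econ/second 19 > Ling/second 15 > Anthro/first 11 > Lit/second 5 > Anthro/second 3.
Lit/first (25): +50 — 65 left.
Fill Econ first block (25 at 24) — 40 left.
Ling/first (22): +30 — 10 left.
10 remain; put them into Econ second at 19.
Total = 25×50 + 24×25 + 22×30 + 19×10 = 2700.

2700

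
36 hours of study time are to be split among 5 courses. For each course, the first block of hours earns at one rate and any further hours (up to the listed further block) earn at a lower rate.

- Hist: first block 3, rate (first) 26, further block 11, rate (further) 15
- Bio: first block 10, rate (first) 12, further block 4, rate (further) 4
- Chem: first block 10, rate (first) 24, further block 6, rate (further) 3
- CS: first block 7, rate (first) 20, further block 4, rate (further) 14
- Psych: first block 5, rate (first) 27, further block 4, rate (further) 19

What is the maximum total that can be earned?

774

Treat each block as its own option and order by rate: Psych/tier1 27 > Hist/tier1 26 > Chem/tier1 24 > CS/tier1 20 > Psych/tier2 19 > Hist/tier2 15 > CS/tier2 14 > Bio/tier1 12 > Bio/tier2 4 > Chem/tier2 3.
Fill Psych tier1 block (5 at 27) ; 31 left.
Fill Hist tier1 block (3 at 26) ; 28 left.
Chem/tier1 (24): +10 ; 18 left.
CS/tier1 (20): +7 ; 11 left.
Psych tier2 at 19: fill all 4 ; 7 left.
7 remain; put them into Hist tier2 at 15.
Total = 27×5 + 26×3 + 24×10 + 20×7 + 19×4 + 15×7 = 774.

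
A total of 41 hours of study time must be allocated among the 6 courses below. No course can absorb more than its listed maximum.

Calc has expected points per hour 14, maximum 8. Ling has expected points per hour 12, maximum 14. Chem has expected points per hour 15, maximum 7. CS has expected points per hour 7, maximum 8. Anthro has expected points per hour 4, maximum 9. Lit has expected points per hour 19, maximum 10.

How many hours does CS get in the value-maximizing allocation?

Order the courses by expected points per hour: Lit 19 > Chem 15 > Calc 14 > Ling 12 > CS 7 > Anthro 4.
Lit takes 10 to reach its cap of 10 — 31 left.
Give Chem 7 to hit its cap of 7 — 24 left.
Give Calc 8 to hit its cap of 8 — 16 left.
Ling: +14 to 14 (cap) — 2 left.
CS: +2 (room for 8) → 2. Pool exhausted.

2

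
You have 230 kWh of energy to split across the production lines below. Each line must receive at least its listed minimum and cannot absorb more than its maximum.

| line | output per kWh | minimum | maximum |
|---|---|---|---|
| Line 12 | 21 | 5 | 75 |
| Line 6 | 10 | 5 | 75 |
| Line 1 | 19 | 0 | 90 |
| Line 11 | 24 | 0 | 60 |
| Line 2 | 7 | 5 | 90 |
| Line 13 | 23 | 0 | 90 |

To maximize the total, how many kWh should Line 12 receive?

Meeting every minimum uses 5+5+0+0+5+0 = 15 kWh, leaving 215.
Rank by output per kWh: Line 11 24 > Line 13 23 > Line 12 21 > Line 1 19 > Line 6 10 > Line 2 7.
Line 11 takes 60 more to reach its cap of 60 — 155 left.
Line 13 takes 90 more to reach its cap of 90 — 65 left.
Only 65 left; Line 12 takes them to reach 70.

70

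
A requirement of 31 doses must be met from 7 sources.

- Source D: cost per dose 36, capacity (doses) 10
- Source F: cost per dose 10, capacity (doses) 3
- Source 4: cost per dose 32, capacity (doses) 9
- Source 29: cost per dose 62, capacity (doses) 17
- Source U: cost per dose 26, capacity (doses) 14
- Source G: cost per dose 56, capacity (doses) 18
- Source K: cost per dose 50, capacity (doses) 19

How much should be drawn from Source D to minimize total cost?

Use sources in increasing cost order.
Source F (10): use full 3 → 28 doses to go.
Source U at 26: take all 14 doses → 14 still needed.
Take 9 from Source 4 at 32 → need 5 more.
Source D at 36: take 5 of its 10 → requirement met.
Source K, Source G, Source 29: unused.

5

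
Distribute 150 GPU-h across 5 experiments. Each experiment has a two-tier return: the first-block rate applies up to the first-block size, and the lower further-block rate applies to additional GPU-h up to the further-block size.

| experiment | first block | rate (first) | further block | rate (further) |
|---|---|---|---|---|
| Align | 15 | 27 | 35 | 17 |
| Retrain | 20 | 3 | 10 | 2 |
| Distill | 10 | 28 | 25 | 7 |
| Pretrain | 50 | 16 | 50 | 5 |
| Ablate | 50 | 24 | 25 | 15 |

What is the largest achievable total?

Treat each block as its own option and order by rate: Distill/tier1 28 > Align/tier1 27 > Ablate/tier1 24 > Align/tier2 17 > Pretrain/tier1 16 > Ablate/tier2 15 > Distill/tier2 7 > Pretrain/tier2 5 > Retrain/tier1 3 > Retrain/tier2 2.
Fill Distill tier1 block (10 at 28) ; 140 left.
Fill Align tier1 block (15 at 27) ; 125 left.
Fill Ablate tier1 block (50 at 24) ; 75 left.
Align tier2 at 17: fill all 35 ; 40 left.
Pretrain/tier1: +40 of 50 at 16; pool empty.
Total = 28×10 + 27×15 + 24×50 + 17×35 + 16×40 = 3120.

3120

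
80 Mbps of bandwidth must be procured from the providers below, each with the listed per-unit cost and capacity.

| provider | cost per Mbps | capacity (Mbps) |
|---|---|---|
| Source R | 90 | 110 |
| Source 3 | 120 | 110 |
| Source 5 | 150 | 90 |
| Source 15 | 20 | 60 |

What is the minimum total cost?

3000

Use providers in increasing cost order.
Source 15 at 20: take all 60 Mbps — 20 still needed.
Take 20 from Source R at 90 to finish.
Source 3, Source 5: unused.
Cost = 60×20 + 20×90 = 3000.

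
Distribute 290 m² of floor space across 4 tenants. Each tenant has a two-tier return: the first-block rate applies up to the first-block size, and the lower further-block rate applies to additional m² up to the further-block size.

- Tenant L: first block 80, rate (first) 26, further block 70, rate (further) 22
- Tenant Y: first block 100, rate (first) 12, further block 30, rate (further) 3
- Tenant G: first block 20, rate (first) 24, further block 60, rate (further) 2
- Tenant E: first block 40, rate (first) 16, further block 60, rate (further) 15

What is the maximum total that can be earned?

5880

Treat each block as its own option and order by rate: Tenant L/first 26 > Tenant G/first 24 > Tenant L/second 22 > Tenant E/first 16 > Tenant E/second 15 > Tenant Y/first 12 > Tenant Y/second 3 > Tenant G/second 2.
Tenant L/first (26): +80 → 210 left.
Tenant G/first (24): +20 → 190 left.
Fill Tenant L second block (70 at 22) → 120 left.
Tenant E first at 16: fill all 40 → 80 left.
Tenant E/second (15): +60 → 20 left.
Tenant Y first at 12: only 20 left, fill 20.
Total = 26×80 + 24×20 + 22×70 + 16×40 + 15×60 + 12×20 = 5880.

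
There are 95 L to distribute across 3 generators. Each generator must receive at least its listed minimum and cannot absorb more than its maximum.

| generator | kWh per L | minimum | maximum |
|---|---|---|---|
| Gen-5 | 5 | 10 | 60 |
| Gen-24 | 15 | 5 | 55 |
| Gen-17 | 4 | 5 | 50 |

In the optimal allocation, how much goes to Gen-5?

Meeting every minimum uses 10+5+5 = 20 L, leaving 75.
Order the generators by kWh per L: Gen-24 15 > Gen-5 5 > Gen-17 4.
Gen-24 takes 50 more to reach its cap of 55 — 25 left.
Gen-5: +25 (room for 50) → 35. Pool exhausted.

35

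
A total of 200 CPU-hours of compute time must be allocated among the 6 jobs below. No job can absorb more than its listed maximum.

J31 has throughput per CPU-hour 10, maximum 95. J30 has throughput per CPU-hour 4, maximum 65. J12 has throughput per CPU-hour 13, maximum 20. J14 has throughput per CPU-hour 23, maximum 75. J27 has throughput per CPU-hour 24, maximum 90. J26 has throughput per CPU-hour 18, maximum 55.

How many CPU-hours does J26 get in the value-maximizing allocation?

Order the jobs by throughput per CPU-hour: J27 24 > J14 23 > J26 18 > J12 13 > J31 10 > J30 4.
J27: +90 to 90 (cap) → 110 left.
J14: +75 to 75 (cap) → 35 left.
J26 has room for 55 but only 35 remain, so it gets 35.

35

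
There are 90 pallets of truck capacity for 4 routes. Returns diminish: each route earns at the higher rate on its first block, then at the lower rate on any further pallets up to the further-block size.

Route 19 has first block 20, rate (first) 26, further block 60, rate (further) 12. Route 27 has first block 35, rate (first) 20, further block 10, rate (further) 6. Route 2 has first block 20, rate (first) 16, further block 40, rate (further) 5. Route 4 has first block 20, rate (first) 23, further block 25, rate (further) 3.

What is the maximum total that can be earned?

1920

Order all 8 blocks by rate: Route 19/first 26 > Route 4/first 23 > Route 27/first 20 > Route 2/first 16 > Route 19/second 12 > Route 27/second 6 > Route 2/second 5 > Route 4/second 3.
Route 19 first at 26: fill all 20 ; 70 left.
Fill Route 4 first block (20 at 23) ; 50 left.
Route 27/first (20): +35 ; 15 left.
Route 2/first: +15 of 20 at 16; pool empty.
Total = 26×20 + 23×20 + 20×35 + 16×15 = 1920.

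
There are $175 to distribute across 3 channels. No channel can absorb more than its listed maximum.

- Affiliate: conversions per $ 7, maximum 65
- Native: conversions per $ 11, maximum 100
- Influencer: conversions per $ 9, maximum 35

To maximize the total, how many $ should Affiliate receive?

Rank by conversions per $: Native 11 > Influencer 9 > Affiliate 7.
Native: +100 to 100 (cap) — 75 left.
Influencer takes 35 to reach its cap of 35 — 40 left.
Affiliate: +40 (room for 65) → 40. Pool exhausted.

40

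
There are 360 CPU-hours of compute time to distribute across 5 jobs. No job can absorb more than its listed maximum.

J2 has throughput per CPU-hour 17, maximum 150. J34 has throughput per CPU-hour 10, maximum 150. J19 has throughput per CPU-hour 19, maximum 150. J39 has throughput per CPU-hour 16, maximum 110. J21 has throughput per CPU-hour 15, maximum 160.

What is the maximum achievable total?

Rank by throughput per CPU-hour: J19 19 > J2 17 > J39 16 > J21 15 > J34 10.
J19 takes 150 to reach its cap of 150 — 210 left.
Give J2 150 to hit its cap of 150 — 60 left.
Only 60 left; J39 takes them to reach 60.
Total = 17×150 + 19×150 + 16×60 = 6360.

6360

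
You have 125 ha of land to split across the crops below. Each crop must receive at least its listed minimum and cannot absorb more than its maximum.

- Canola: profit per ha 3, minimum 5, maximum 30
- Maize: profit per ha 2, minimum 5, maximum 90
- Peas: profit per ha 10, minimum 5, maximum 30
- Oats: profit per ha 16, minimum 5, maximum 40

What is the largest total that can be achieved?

Meeting every minimum uses 5+5+5+5 = 20 ha, leaving 105.
Highest profit per ha first: Oats 16 > Peas 10 > Canola 3 > Maize 2.
Oats: +35 to 40 (cap) — 70 left.
Give Peas 25 more to hit its cap of 30 — 45 left.
Canola takes 25 more to reach its cap of 30 — 20 left.
Only 20 left; Maize takes them to reach 25.
Total = 3×30 + 2×25 + 10×30 + 16×40 = 1080.

1080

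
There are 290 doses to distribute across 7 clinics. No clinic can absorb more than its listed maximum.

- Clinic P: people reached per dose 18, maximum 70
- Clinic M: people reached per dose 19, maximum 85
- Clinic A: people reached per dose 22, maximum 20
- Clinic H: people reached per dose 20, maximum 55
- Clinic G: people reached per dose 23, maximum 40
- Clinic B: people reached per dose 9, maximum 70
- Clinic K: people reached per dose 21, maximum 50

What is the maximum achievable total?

5845

Rank by people reached per dose: Clinic G 23 > Clinic A 22 > Clinic K 21 > Clinic H 20 > Clinic M 19 > Clinic P 18 > Clinic B 9.
Give Clinic G 40 to hit its cap of 40 ; 250 left.
Clinic A: +20 to 20 (cap) ; 230 left.
Give Clinic K 50 to hit its cap of 50 ; 180 left.
Clinic H: +55 to 55 (cap) ; 125 left.
Clinic M takes 85 to reach its cap of 85 ; 40 left.
Clinic P: +40 (room for 70) → 40. Pool exhausted.
Total = 18×40 + 19×85 + 22×20 + 20×55 + 23×40 + 21×50 = 5845.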